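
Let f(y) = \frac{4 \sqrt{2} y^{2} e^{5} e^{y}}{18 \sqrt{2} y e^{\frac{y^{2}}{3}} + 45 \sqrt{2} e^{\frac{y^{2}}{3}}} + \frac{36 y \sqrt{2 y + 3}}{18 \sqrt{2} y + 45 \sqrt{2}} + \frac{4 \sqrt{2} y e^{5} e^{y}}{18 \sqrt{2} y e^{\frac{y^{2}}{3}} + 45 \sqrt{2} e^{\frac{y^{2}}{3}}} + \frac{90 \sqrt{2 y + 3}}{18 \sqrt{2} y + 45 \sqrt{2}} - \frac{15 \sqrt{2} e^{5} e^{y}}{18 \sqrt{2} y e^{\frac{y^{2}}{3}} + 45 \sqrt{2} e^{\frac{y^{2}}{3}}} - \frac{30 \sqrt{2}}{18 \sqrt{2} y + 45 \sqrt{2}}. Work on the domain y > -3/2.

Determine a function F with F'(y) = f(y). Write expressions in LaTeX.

An antiderivative is F(y) = \frac{\sqrt{2} \left(2 y + 3\right)^{\frac{3}{2}} - e^{- \frac{y^{2}}{3} + y + 5} - 5 \log{\left(y + \frac{5}{2} \right)}}{3}.

The integrand splits into summands that can be handled one at a time.
Check: d/dy[\frac{\sqrt{2} \left(2 y + 3\right)^{\frac{3}{2}} - e^{- \frac{y^{2}}{3} + y + 5} - 5 \log{\left(y + \frac{5}{2} \right)}}{3}] = \frac{4 y^{2} e^{5} e^{y} e^{- \frac{y^{2}}{3}} + 18 \sqrt{2} y \sqrt{2 y + 3} + 4 y e^{5} e^{y} e^{- \frac{y^{2}}{3}} + 45 \sqrt{2} \sqrt{2 y + 3} - 15 e^{5} e^{y} e^{- \frac{y^{2}}{3}} - 30}{18 y + 45}, which equals f(y).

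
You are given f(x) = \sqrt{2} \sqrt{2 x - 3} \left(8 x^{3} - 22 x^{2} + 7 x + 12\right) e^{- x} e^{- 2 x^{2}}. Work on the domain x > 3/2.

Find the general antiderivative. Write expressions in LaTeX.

F(x) = \frac{\sqrt{2} \left(- 4 x^{2} \sqrt{2 x - 3} + 12 x \sqrt{2 x - 3} - 9 \sqrt{2 x - 3}\right) e^{- x} e^{- 2 x^{2}}}{2} + C

Recognize the product-rule pattern: f = u'v + uv' with u = - 4 \left(x - \frac{3}{2}\right)^{\frac{5}{2}}, v = e^{- 2 x^{2} - x}, so integration by parts undoes it.
Check: d/dx[\frac{\sqrt{2} \left(- 4 x^{2} \sqrt{2 x - 3} + 12 x \sqrt{2 x - 3} - 9 \sqrt{2 x - 3}\right) e^{- x} e^{- 2 x^{2}}}{2}] = \frac{\left(16 \sqrt{2} x^{4} - 68 \sqrt{2} x^{3} + 80 \sqrt{2} x^{2} + 3 \sqrt{2} x - 36 \sqrt{2}\right) e^{- x} e^{- 2 x^{2}}}{\sqrt{2 x - 3}}, which equals f(x).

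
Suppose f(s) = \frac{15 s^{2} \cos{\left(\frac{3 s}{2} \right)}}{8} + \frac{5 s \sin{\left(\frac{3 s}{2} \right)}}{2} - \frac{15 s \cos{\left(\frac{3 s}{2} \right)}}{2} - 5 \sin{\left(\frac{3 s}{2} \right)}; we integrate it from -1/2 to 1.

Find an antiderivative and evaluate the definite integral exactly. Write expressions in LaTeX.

Recognize the product-rule pattern: f = u'v + uv' with u = \frac{5 s^{2}}{4} - 5 s, v = \sin{\left(\frac{3 s}{2} \right)}, so integration by parts undoes it.
F(s) = \frac{5 s \left(s - 4\right) \sin{\left(\frac{3 s}{2} \right)}}{4} is an antiderivative of f.
Check: d/ds[\frac{5 s \left(s - 4\right) \sin{\left(\frac{3 s}{2} \right)}}{4}] = \frac{15 s^{2} \cos{\left(\frac{3 s}{2} \right)}}{8} + \frac{5 s \sin{\left(\frac{3 s}{2} \right)}}{2} - \frac{15 s \cos{\left(\frac{3 s}{2} \right)}}{2} - 5 \sin{\left(\frac{3 s}{2} \right)} = f(s).
F(1) = - \frac{15 \sin{\left(\frac{3}{2} \right)}}{4}; F(-1/2) = - \frac{45 \sin{\left(\frac{3}{4} \right)}}{16}.
Integral = F(1) - F(-1/2) = - \frac{15 \sin{\left(\frac{3}{2} \right)}}{4} + \frac{45 \sin{\left(\frac{3}{4} \right)}}{16}.

Antiderivative: F(s) = \frac{5 s \left(s - 4\right) \sin{\left(\frac{3 s}{2} \right)}}{4}; value = - \frac{15 \sin{\left(\frac{3}{2} \right)}}{4} + \frac{45 \sin{\left(\frac{3}{4} \right)}}{16}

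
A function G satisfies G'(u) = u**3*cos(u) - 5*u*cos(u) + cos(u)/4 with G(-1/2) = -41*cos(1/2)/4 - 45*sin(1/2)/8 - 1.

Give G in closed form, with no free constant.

G(u) = (4*u**3*sin(u) + 12*u**2*cos(u) - 44*u*sin(u) + sin(u) - 44*cos(u) - 4)/4

Integrate term by term and add the pieces.
A general antiderivative is u**3*sin(u) + 3*u**2*cos(u) - 11*u*sin(u) + sin(u)/4 - 11*cos(u) + C.
The condition gives C = -41*cos(1/2)/4 - 45*sin(1/2)/8 - 1 - (-41*cos(1/2)/4 - 45*sin(1/2)/8) = -1.
So G(u) = (4*u**3*sin(u) + 12*u**2*cos(u) - 44*u*sin(u) + sin(u) - 44*cos(u) - 4)/4.
Check: d/du[(4*u**3*sin(u) + 12*u**2*cos(u) - 44*u*sin(u) + sin(u) - 44*cos(u) - 4)/4] = u**3*cos(u) - 5*u*cos(u) + cos(u)/4 = G'(u).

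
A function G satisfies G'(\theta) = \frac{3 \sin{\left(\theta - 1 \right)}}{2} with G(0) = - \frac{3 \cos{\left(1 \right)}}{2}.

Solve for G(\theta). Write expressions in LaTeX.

G(\theta) = - \frac{3 \cos{\left(\theta - 1 \right)}}{2}

Whatever form G(\theta) takes, its d/d\theta must return the stated G'(\theta).
A general antiderivative is - \frac{3 \cos{\left(\theta - 1 \right)}}{2} + C.
The condition gives C = - \frac{3 \cos{\left(1 \right)}}{2} - (- \frac{3 \cos{\left(1 \right)}}{2}) = 0.
So G(\theta) = - \frac{3 \cos{\left(\theta - 1 \right)}}{2}.
Check: d/d\theta[- \frac{3 \cos{\left(\theta - 1 \right)}}{2}] = \frac{3 \sin{\left(\theta - 1 \right)}}{2} = G'(\theta).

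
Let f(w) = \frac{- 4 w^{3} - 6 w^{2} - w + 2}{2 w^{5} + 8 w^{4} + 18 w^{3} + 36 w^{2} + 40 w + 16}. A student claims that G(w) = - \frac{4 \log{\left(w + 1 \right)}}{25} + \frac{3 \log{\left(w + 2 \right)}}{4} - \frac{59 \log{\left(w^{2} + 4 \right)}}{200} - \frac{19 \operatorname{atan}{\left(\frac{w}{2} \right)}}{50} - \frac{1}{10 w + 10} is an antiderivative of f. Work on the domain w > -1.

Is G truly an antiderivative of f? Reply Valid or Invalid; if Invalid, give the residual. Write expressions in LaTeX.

d/dw[G] = \frac{- 4 w^{3} - 6 w^{2} - w + 2}{2 w^{5} + 8 w^{4} + 18 w^{3} + 36 w^{2} + 40 w + 16}
This equals f(w) exactly, so the claim holds.

Valid - the claim checks out under differentiation.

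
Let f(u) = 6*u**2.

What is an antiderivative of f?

Differentiate the proposed F(u) back; it has to land on f(u) exactly.
Check: d/du[2*u**3] = 6*u**2 = f(u).

An antiderivative is F(u) = 2*u**3.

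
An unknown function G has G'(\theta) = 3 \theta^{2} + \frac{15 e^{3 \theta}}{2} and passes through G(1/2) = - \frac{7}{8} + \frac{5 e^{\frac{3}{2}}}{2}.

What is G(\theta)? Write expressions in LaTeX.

Integrate term by term and add the pieces.
A general antiderivative is \theta^{3} + \frac{5 e^{3 \theta}}{2} + C.
The condition gives C = - \frac{7}{8} + \frac{5 e^{\frac{3}{2}}}{2} - (\frac{1}{8} + \frac{5 e^{\frac{3}{2}}}{2}) = -1.
So G(\theta) = \theta^{3} + \frac{5 e^{3 \theta}}{2} - 1.
Check: d/d\theta[\theta^{3} + \frac{5 e^{3 \theta}}{2} - 1] = 3 \theta^{2} + \frac{15 e^{3 \theta}}{2} = G'(\theta).

G(\theta) = \theta^{3} + \frac{5 e^{3 \theta}}{2} - 1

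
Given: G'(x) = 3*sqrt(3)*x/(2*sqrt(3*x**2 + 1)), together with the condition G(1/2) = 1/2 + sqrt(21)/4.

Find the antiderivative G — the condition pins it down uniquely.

G(x) = (sqrt(3)*sqrt(3*x**2 + 1) + 1)/2

G'(x) matches the chain-rule pattern g'(h)*h' with inner function h(x) = 4*x**2 + 4/3; substituting u = h(x) collapses the integral.
A general antiderivative is 3*sqrt(4*x**2 + 4/3)/4 + C.
The condition gives C = 1/2 + sqrt(21)/4 - (sqrt(21)/4) = 1/2.
So G(x) = (sqrt(3)*sqrt(3*x**2 + 1) + 1)/2.
Check: d/dx[(sqrt(3)*sqrt(3*x**2 + 1) + 1)/2] = 3*sqrt(3)*x/(2*sqrt(3*x**2 + 1)) = G'(x).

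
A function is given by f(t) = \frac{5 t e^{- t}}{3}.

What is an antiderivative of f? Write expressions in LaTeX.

An antiderivative is F(t) = - \frac{5 t e^{- t}}{3} - \frac{5 e^{- t}}{3}.

f has the shape u'v + uv' for u = - \frac{5 t}{3} - \frac{5}{3} and v = e^{- t} — it is the derivative of the product u*v.
Check: d/dt[- \frac{5 t e^{- t}}{3} - \frac{5 e^{- t}}{3}] = \frac{5 t e^{- t}}{3} = f(t).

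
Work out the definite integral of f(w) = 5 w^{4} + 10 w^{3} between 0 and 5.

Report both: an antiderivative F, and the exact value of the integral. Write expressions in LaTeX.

The integrand splits into summands that can be handled one at a time.
F(w) = w^{5} + \frac{5 w^{4}}{2} is an antiderivative of f.
Check: d/dw[w^{5} + \frac{5 w^{4}}{2}] = 5 w^{4} + 10 w^{3} = f(w).
F(5) = \frac{9375}{2}; F(0) = 0.
Integral = F(5) - F(0) = \frac{9375}{2}.

Antiderivative: F(w) = w^{5} + \frac{5 w^{4}}{2}; value = \frac{9375}{2}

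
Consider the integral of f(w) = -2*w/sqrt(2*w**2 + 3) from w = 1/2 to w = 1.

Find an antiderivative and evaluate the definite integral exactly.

Antiderivative: F(w) = -sqrt(2*w**2 + 3); value = -sqrt(5) + sqrt(14)/2

f matches the chain-rule pattern g'(h)*h' with inner function h(w) = 2*w**2 + 3; substituting u = h(w) collapses the integral.
F(w) = -sqrt(2*w**2 + 3) is an antiderivative of f.
Check: d/dw[-sqrt(2*w**2 + 3)] = -2*w/sqrt(2*w**2 + 3) = f(w).
F(1) = -sqrt(5); F(1/2) = -sqrt(14)/2.
Integral = F(1) - F(1/2) = -sqrt(5) + sqrt(14)/2.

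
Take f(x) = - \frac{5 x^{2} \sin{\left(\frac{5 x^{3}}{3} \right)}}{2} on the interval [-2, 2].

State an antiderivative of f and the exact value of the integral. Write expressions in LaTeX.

The substitution u = \frac{5 x^{3}}{3} works: f is exactly (dF/du)*(du/dx) for that inner function.
F(x) = \frac{\cos{\left(\frac{5 x^{3}}{3} \right)}}{2} is an antiderivative of f.
Check: d/dx[\frac{\cos{\left(\frac{5 x^{3}}{3} \right)}}{2}] = - \frac{5 x^{2} \sin{\left(\frac{5 x^{3}}{3} \right)}}{2} = f(x).
F(2) = \frac{\cos{\left(\frac{40}{3} \right)}}{2}; F(-2) = \frac{\cos{\left(\frac{40}{3} \right)}}{2}.
Integral = F(2) - F(-2) = 0.

Antiderivative: F(x) = \frac{\cos{\left(\frac{5 x^{3}}{3} \right)}}{2}; value = 0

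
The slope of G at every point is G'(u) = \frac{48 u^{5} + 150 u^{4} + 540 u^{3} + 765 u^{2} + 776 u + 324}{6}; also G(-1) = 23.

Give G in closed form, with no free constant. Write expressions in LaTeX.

G(u) = \frac{8 u^{6} + 30 u^{5} + 135 u^{4} + 255 u^{3} + 388 u^{2} + 324 u + 216}{6}

Whatever form G(u) takes, its d/du must return the stated G'(u).
A general antiderivative is - u^{5} + \frac{3 u^{4}}{2} + 2 u^{3} + \frac{5 u^{2}}{3} + \frac{4 \left(u^{2} + \frac{3 u}{2} + 3\right)^{3}}{3} + C.
The condition gives C = 23 - (23) = 0.
So G(u) = \frac{8 u^{6} + 30 u^{5} + 135 u^{4} + 255 u^{3} + 388 u^{2} + 324 u + 216}{6}.
Check: d/du[\frac{8 u^{6} + 30 u^{5} + 135 u^{4} + 255 u^{3} + 388 u^{2} + 324 u + 216}{6}] = 8 u^{5} + 25 u^{4} + 90 u^{3} + \frac{255 u^{2}}{2} + \frac{388 u}{3} + 54, which equals G'(u).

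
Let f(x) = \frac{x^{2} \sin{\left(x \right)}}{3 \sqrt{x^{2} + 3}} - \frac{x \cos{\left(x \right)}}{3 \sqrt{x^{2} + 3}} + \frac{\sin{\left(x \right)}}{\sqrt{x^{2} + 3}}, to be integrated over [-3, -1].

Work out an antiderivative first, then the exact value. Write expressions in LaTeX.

Recognize the product-rule pattern: f = u'v + uv' with u = - \frac{\sqrt{x^{2} + 3}}{3}, v = \cos{\left(x \right)}, so integration by parts undoes it.
F(x) = - \frac{\sqrt{x^{2} + 3} \cos{\left(x \right)}}{3} is an antiderivative of f.
Check: d/dx[- \frac{\sqrt{x^{2} + 3} \cos{\left(x \right)}}{3}] = \frac{x^{2} \sin{\left(x \right)} - x \cos{\left(x \right)} + 3 \sin{\left(x \right)}}{3 \sqrt{x^{2} + 3}}, which equals f(x).
F(-1) = - \frac{2 \cos{\left(1 \right)}}{3}; F(-3) = - \frac{2 \sqrt{3} \cos{\left(3 \right)}}{3}.
Integral = F(-1) - F(-3) = \frac{2 \sqrt{3} \cos{\left(3 \right)}}{3} - \frac{2 \cos{\left(1 \right)}}{3}.

Antiderivative: F(x) = - \frac{\sqrt{x^{2} + 3} \cos{\left(x \right)}}{3}; value = \frac{2 \sqrt{3} \cos{\left(3 \right)}}{3} - \frac{2 \cos{\left(1 \right)}}{3}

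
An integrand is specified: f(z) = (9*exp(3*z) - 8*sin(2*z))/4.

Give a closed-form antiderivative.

An antiderivative is F(z) = (3*exp(3*z) + 4*cos(2*z))/4.

Whatever form F(z) takes, F'(z) = f(z) is non-negotiable.
Check: d/dz[(3*exp(3*z) + 4*cos(2*z))/4] = 9*exp(3*z)/4 - 2*sin(2*z), which equals f(z).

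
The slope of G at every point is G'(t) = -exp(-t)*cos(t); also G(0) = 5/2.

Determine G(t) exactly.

G(t) = (4*exp(t) - sin(t) + cos(t))*exp(-t)/2

Recover the given G'(t) by differentiating a candidate G(t); any mismatch rules it out.
A general antiderivative is -exp(-t)*sin(t)/2 + exp(-t)*cos(t)/2 + C.
The condition gives C = 5/2 - (1/2) = 2.
So G(t) = (4*exp(t) - sin(t) + cos(t))*exp(-t)/2.
Check: d/dt[(4*exp(t) - sin(t) + cos(t))*exp(-t)/2] = -exp(-t)*cos(t) = G'(t).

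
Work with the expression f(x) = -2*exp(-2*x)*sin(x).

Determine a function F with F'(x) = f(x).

An antiderivative is F(x) = 2*(2*sin(x) + cos(x))*exp(-2*x)/5.

Recover f(x) by differentiating a candidate F(x); any mismatch rules it out.
Check: d/dx[2*(2*sin(x) + cos(x))*exp(-2*x)/5] = -2*exp(-2*x)*sin(x) = f(x).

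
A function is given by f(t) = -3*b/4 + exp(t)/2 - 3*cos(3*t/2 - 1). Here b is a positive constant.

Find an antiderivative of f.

Integrate term by term and add the pieces.
Check: d/dt[-3*b*t/4 + exp(t)/2 - 2*sin(3*t/2 - 1)] = -3*b/4 + exp(t)/2 - 3*cos(3*t/2 - 1) = f(t).

An antiderivative is F(t) = -3*b*t/4 + exp(t)/2 - 2*sin(3*t/2 - 1).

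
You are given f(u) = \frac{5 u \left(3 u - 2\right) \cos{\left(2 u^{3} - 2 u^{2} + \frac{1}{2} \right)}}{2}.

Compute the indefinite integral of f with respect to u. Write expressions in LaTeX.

F(u) = \frac{5 \sin{\left(2 u^{3} - 2 u^{2} + \frac{1}{2} \right)}}{4} + C

f matches the chain-rule pattern g'(h)*h' with inner function h(u) = 2 u^{3} - 2 u^{2} + \frac{1}{2}; substituting w = h(u) collapses the integral.
Check: d/du[\frac{5 \sin{\left(2 u^{3} - 2 u^{2} + \frac{1}{2} \right)}}{4}] = \frac{15 u^{2} \cos{\left(2 u^{3} - 2 u^{2} + \frac{1}{2} \right)}}{2} - 5 u \cos{\left(2 u^{3} - 2 u^{2} + \frac{1}{2} \right)}, which equals f(u).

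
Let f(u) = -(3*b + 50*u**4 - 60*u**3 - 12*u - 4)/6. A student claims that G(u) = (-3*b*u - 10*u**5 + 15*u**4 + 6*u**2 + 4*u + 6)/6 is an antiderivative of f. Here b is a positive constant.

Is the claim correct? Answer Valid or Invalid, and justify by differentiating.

Valid: G'(u) = f(u).

d/du[G] = -b/2 - 25*u**4/3 + 10*u**3 + 2*u + 2/3
This equals f(u) exactly, so the claim holds.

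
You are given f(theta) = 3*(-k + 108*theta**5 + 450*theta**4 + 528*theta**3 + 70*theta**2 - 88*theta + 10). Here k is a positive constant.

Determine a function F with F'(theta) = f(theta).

Check any antiderivative F(theta) by computing F'(theta) and comparing it with f(theta).
Check: d/dtheta[-3*k*theta + 54*theta**6 + 270*theta**5 + 396*theta**4 + 70*theta**3 - 132*theta**2 + 30*theta] = -3*k + 324*theta**5 + 1350*theta**4 + 1584*theta**3 + 210*theta**2 - 264*theta + 30, which equals f(theta).

An antiderivative is F(theta) = -3*k*theta + 54*theta**6 + 270*theta**5 + 396*theta**4 + 70*theta**3 - 132*theta**2 + 30*theta.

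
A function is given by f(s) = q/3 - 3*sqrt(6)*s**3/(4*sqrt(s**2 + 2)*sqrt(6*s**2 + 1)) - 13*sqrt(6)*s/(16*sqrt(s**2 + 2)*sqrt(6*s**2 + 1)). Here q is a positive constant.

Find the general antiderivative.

F(s) = (16*q*s - 3*sqrt(6)*sqrt(s**2 + 2)*sqrt(6*s**2 + 1))/48 + C

The integrand splits into summands that can be handled one at a time.
Check: d/ds[(16*q*s - 3*sqrt(6)*sqrt(s**2 + 2)*sqrt(6*s**2 + 1))/48] = (16*q*sqrt(s**2 + 2)*sqrt(6*s**2 + 1) - 36*sqrt(6)*s**3 - 39*sqrt(6)*s)/(48*sqrt(s**2 + 2)*sqrt(6*s**2 + 1)), which equals f(s).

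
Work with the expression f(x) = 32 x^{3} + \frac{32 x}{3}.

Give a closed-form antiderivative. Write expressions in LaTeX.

An antiderivative is F(x) = \frac{\left(- 4 x^{2} - \frac{4}{3}\right)^{2}}{2}.

f matches the chain-rule pattern g'(h)*h' with inner function h(x) = - 4 x^{2} - \frac{4}{3}; substituting u = h(x) collapses the integral.
Check: d/dx[\frac{\left(- 4 x^{2} - \frac{4}{3}\right)^{2}}{2}] = 32 x^{3} + \frac{32 x}{3} = f(x).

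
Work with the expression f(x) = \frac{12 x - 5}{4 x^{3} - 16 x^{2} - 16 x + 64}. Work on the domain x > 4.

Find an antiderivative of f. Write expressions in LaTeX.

The denominator factors as 4 \left(x - 4\right) \left(x - 2\right) \left(x + 2\right); partial fractions split f into directly integrable pieces: - \frac{29}{96 \left(x + 2\right)} - \frac{19}{32 \left(x - 2\right)} + \frac{43}{48 \left(x - 4\right)}.
Check: d/dx[- \frac{- 86 \log{\left(x - 4 \right)} + 57 \log{\left(x - 2 \right)} + 29 \log{\left(x + 2 \right)}}{96}] = \frac{12 x - 5}{4 x^{3} - 16 x^{2} - 16 x + 64} = f(x).

An antiderivative is F(x) = - \frac{- 86 \log{\left(x - 4 \right)} + 57 \log{\left(x - 2 \right)} + 29 \log{\left(x + 2 \right)}}{96}.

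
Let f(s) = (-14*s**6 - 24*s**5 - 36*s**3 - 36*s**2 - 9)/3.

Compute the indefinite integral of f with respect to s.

F(s) = -s*(s**3 + 3)*(2*s**3 + 4*s**2 + 3)/3 + C

Recognize the product-rule pattern: f = u'v + uv' with u = -2*s**4/3 - 2*s, v = s**3 + 2*s**2 + 3/2, so integration by parts undoes it.
Check: d/ds[-s*(s**3 + 3)*(2*s**3 + 4*s**2 + 3)/3] = -14*s**6/3 - 8*s**5 - 12*s**3 - 12*s**2 - 3, which equals f(s).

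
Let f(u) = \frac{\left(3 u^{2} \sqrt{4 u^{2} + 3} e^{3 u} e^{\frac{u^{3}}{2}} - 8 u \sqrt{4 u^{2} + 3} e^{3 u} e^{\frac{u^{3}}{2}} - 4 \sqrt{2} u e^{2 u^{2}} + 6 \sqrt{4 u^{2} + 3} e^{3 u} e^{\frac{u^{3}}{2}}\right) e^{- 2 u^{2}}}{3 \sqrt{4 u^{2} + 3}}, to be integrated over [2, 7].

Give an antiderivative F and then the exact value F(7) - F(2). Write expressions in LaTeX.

A first test for any F(u): its u-derivative must equal f(u) identically.
F(u) = - \frac{2 \sqrt{2 u^{2} + \frac{3}{2}}}{3} + \frac{2 e^{3 u} e^{- 2 u^{2}} e^{\frac{u^{3}}{2}}}{3} is an antiderivative of f.
Check: d/du[- \frac{2 \sqrt{2 u^{2} + \frac{3}{2}}}{3} + \frac{2 e^{3 u} e^{- 2 u^{2}} e^{\frac{u^{3}}{2}}}{3}] = \frac{\left(3 u^{2} \sqrt{4 u^{2} + 3} e^{3 u} e^{\frac{u^{3}}{2}} - 8 u \sqrt{4 u^{2} + 3} e^{3 u} e^{\frac{u^{3}}{2}} - 4 \sqrt{2} u e^{2 u^{2}} + 6 \sqrt{4 u^{2} + 3} e^{3 u} e^{\frac{u^{3}}{2}}\right) e^{- 2 u^{2}}}{3 \sqrt{4 u^{2} + 3}} = f(u).
F(7) = - \frac{\sqrt{398}}{3} + \frac{2 e^{\frac{189}{2}}}{3}; F(2) = - \frac{\sqrt{38}}{3} + \frac{2 e^{2}}{3}.
Integral = F(7) - F(2) = - \frac{\sqrt{398}}{3} - \frac{2 e^{2}}{3} + \frac{\sqrt{38}}{3} + \frac{2 e^{\frac{189}{2}}}{3}.

Antiderivative: F(u) = - \frac{2 \sqrt{2 u^{2} + \frac{3}{2}}}{3} + \frac{2 e^{3 u} e^{- 2 u^{2}} e^{\frac{u^{3}}{2}}}{3}; value = - \frac{\sqrt{398}}{3} - \frac{2 e^{2}}{3} + \frac{\sqrt{38}}{3} + \frac{2 e^{\frac{189}{2}}}{3}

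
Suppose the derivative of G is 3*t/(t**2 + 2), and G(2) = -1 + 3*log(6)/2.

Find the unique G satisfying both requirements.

The substitution u = t**2 + 2 works: G'(t) is exactly (dG/du)*(du/dt) for that inner function.
A general antiderivative is 3*log(t**2 + 2)/2 + C.
The condition gives C = -1 + 3*log(6)/2 - (3*log(6)/2) = -1.
So G(t) = (3*log(t**2 + 2) - 2)/2.
Check: d/dt[(3*log(t**2 + 2) - 2)/2] = 3*t/(t**2 + 2) = G'(t).

G(t) = (3*log(t**2 + 2) - 2)/2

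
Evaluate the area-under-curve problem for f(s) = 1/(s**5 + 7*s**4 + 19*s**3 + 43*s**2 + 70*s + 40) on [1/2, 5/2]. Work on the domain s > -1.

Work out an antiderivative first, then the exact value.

Antiderivative: F(s) = (70*log(s + 1) - 70*log(s + 2) + 10*log(s + 4) - 5*log(s**2 + 5) - 6*sqrt(5)*atan(sqrt(5)*s/5))/1260; value = -4*log(9/2)/63 - log(3/2)/18 - log(45/4)/252 - sqrt(5)*atan(sqrt(5)/2)/210 + sqrt(5)*atan(sqrt(5)/10)/210 + log(21/4)/252 + log(13/2)/126 + log(5/2)/18 + log(7/2)/18

The denominator factors as (s + 1)*(s + 2)*(s + 4)*(s**2 + 5); partial fractions split f into directly integrable pieces: -(s + 3)/(126*(s**2 + 5)) + 1/(126*(s + 4)) - 1/(18*(s + 2)) + 1/(18*(s + 1)).
F(s) = (70*log(s + 1) - 70*log(s + 2) + 10*log(s + 4) - 5*log(s**2 + 5) - 6*sqrt(5)*atan(sqrt(5)*s/5))/1260 is an antiderivative of f.
Check: d/ds[(70*log(s + 1) - 70*log(s + 2) + 10*log(s + 4) - 5*log(s**2 + 5) - 6*sqrt(5)*atan(sqrt(5)*s/5))/1260] = 1/(s**5 + 7*s**4 + 19*s**3 + 43*s**2 + 70*s + 40) = f(s).
F(5/2) = -log(9/2)/18 - log(45/4)/252 - sqrt(5)*atan(sqrt(5)/2)/210 + log(13/2)/126 + log(7/2)/18; F(1/2) = -log(5/2)/18 - log(21/4)/252 - sqrt(5)*atan(sqrt(5)/10)/210 + log(9/2)/126 + log(3/2)/18.
Integral = F(5/2) - F(1/2) = -4*log(9/2)/63 - log(3/2)/18 - log(45/4)/252 - sqrt(5)*atan(sqrt(5)/2)/210 + sqrt(5)*atan(sqrt(5)/10)/210 + log(21/4)/252 + log(13/2)/126 + log(5/2)/18 + log(7/2)/18.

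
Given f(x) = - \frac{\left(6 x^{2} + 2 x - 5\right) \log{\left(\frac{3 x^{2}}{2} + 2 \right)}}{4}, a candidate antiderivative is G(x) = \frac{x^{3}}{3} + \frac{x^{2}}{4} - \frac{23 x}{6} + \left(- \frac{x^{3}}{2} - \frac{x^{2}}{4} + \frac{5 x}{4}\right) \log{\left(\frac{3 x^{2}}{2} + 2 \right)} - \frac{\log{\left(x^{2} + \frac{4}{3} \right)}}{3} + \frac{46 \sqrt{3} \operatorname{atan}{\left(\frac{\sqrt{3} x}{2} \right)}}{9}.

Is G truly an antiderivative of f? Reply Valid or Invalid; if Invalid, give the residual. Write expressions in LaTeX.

Invalid: d/dx[G] - f = \frac{46}{9 x^{2} + 12}, which is not 0.

d/dx[G] = \frac{- 54 x^{4} \log{\left(\frac{3 x^{2}}{2} + 2 \right)} - 18 x^{3} \log{\left(\frac{3 x^{2}}{2} + 2 \right)} - 27 x^{2} \log{\left(\frac{3 x^{2}}{2} + 2 \right)} - 24 x \log{\left(\frac{3 x^{2}}{2} + 2 \right)} + 60 \log{\left(\frac{3 x^{2}}{2} + 2 \right)} + 184}{36 x^{2} + 48}
d/dx[G] - f(x) = \frac{46}{9 x^{2} + 12} != 0.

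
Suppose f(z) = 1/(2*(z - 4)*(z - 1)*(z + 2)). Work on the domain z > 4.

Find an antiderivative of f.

The denominator factors as 2*(z - 4)*(z - 1)*(z + 2); partial fractions split f into directly integrable pieces: 1/(36*(z + 2)) - 1/(18*(z - 1)) + 1/(36*(z - 4)).
Check: d/dz[-log(z - 1)/18 + log(z**2 - 2*z - 8)/36] = 1/(2*z**3 - 6*z**2 - 12*z + 16), which equals f(z).

An antiderivative is F(z) = -log(z - 1)/18 + log(z**2 - 2*z - 8)/36.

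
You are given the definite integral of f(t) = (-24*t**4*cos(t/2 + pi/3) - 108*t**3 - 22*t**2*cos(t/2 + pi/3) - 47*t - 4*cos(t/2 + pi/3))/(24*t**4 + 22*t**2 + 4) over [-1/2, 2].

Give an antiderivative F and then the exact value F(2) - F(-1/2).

Antiderivative: F(t) = -5*log(3*t**2 + 2)/4 - log(4*t**2 + 1) - 2*sin(t/2 + pi/3); value = -5*log(14)/4 - log(17) - 2*sin(1 + pi/3) + log(2) + 5*log(11/4)/4 + 2*cos(1/4 + pi/6)

Recover f(t) by differentiating a candidate F(t); any mismatch rules it out.
F(t) = -5*log(3*t**2 + 2)/4 - log(4*t**2 + 1) - 2*sin(t/2 + pi/3) is an antiderivative of f.
Check: d/dt[-5*log(3*t**2 + 2)/4 - log(4*t**2 + 1) - 2*sin(t/2 + pi/3)] = (-24*t**4*cos(t/2 + pi/3) - 108*t**3 - 22*t**2*cos(t/2 + pi/3) - 47*t - 4*cos(t/2 + pi/3))/(24*t**4 + 22*t**2 + 4) = f(t).
F(2) = -5*log(14)/4 - log(17) - 2*sin(1 + pi/3); F(-1/2) = -2*cos(1/4 + pi/6) - 5*log(11/4)/4 - log(2).
Integral = F(2) - F(-1/2) = -5*log(14)/4 - log(17) - 2*sin(1 + pi/3) + log(2) + 5*log(11/4)/4 + 2*cos(1/4 + pi/6).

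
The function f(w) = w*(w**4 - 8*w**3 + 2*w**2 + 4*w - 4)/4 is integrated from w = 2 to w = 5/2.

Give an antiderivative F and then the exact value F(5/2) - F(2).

Antiderivative: F(w) = w**6/24 - 2*w**5/5 + w**4/8 + w**3/3 - w**2/2; value = -111031/7680

Recover f(w) by differentiating a candidate F(w); any mismatch rules it out.
F(w) = w**6/24 - 2*w**5/5 + w**4/8 + w**3/3 - w**2/2 is an antiderivative of f.
Check: d/dw[w**6/24 - 2*w**5/5 + w**4/8 + w**3/3 - w**2/2] = w**5/4 - 2*w**4 + w**3/2 + w**2 - w, which equals f(w).
F(5/2) = -11225/512; F(2) = -112/15.
Integral = F(5/2) - F(2) = -111031/7680.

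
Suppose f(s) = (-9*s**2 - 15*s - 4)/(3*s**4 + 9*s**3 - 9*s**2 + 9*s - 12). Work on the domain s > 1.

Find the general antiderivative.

F(s) = (-238*log(s - 1) + 88*log(s + 4) + 75*log(s**2 + 1) - 175*atan(s))/255 + C

Factor the denominator (3*(s - 1)*(s + 4)*(s**2 + 1)) and decompose: f = 5*(6*s - 7)/(51*(s**2 + 1)) + 88/(255*(s + 4)) - 14/(15*(s - 1)); each piece integrates to a log, atan, or power term.
Check: d/ds[(-238*log(s - 1) + 88*log(s + 4) + 75*log(s**2 + 1) - 175*atan(s))/255] = (-9*s**2 - 15*s - 4)/(3*s**4 + 9*s**3 - 9*s**2 + 9*s - 12) = f(s).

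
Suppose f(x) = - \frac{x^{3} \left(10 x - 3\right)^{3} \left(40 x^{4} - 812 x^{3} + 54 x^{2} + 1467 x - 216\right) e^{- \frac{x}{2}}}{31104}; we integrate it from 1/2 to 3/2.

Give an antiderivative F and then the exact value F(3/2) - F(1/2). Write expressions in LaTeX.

Check any antiderivative F(x) by computing F'(x) and comparing it with f(x).
F(x) = \frac{x^{4} \left(2 x - 3\right) \left(2 x + 3\right) \left(10 x - 3\right)^{4} e^{- \frac{x}{2}}}{15552} is an antiderivative of f.
Check: d/dx[\frac{x^{4} \left(2 x - 3\right) \left(2 x + 3\right) \left(10 x - 3\right)^{4} e^{- \frac{x}{2}}}{15552}] = \frac{\left(- 40000 x^{10} + 848000 x^{9} - 795600 x^{8} - 1198080 x^{7} + 1499796 x^{6} - 589032 x^{5} + 97929 x^{4} - 5832 x^{3}\right) e^{- \frac{x}{2}}}{31104}, which equals f(x).
F(3/2) = 0; F(1/2) = - \frac{1}{1944 e^{\frac{1}{4}}}.
Integral = F(3/2) - F(1/2) = \frac{1}{1944 e^{\frac{1}{4}}}.

Antiderivative: F(x) = \frac{x^{4} \left(2 x - 3\right) \left(2 x + 3\right) \left(10 x - 3\right)^{4} e^{- \frac{x}{2}}}{15552}; value = \frac{1}{1944 e^{\frac{1}{4}}}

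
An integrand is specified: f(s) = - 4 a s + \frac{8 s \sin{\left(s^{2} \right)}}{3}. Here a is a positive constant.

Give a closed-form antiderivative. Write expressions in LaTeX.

The integrand splits into summands that can be handled one at a time.
Check: d/ds[- 2 a s^{2} - \frac{4 \cos{\left(s^{2} \right)}}{3}] = - 4 a s + \frac{8 s \sin{\left(s^{2} \right)}}{3} = f(s).

An antiderivative is F(s) = - 2 a s^{2} - \frac{4 \cos{\left(s^{2} \right)}}{3}.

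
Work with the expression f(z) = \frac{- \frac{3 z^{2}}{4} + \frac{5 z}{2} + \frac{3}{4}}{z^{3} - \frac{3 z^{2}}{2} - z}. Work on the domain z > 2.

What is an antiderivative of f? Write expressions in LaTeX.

The denominator factors as 2 z \left(z - 2\right) \left(2 z + 1\right); partial fractions split f into directly integrable pieces: - \frac{11}{10 \left(2 z + 1\right)} + \frac{11}{20 \left(z - 2\right)} - \frac{3}{4 z}.
Check: d/dz[- \frac{3 \log{\left(z \right)}}{4} + \frac{11 \log{\left(z - 2 \right)}}{20} - \frac{11 \log{\left(z + \frac{1}{2} \right)}}{20}] = \frac{- 3 z^{2} + 10 z + 3}{4 z^{3} - 6 z^{2} - 4 z}, which equals f(z).

An antiderivative is F(z) = - \frac{3 \log{\left(z \right)}}{4} + \frac{11 \log{\left(z - 2 \right)}}{20} - \frac{11 \log{\left(z + \frac{1}{2} \right)}}{20}.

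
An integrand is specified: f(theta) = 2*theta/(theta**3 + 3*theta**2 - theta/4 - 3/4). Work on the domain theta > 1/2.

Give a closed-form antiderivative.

Factor the denominator ((theta + 3)*(2*theta - 1)*(2*theta + 1)) and decompose: f = 4/(5*(2*theta + 1)) + 4/(7*(2*theta - 1)) - 24/(35*(theta + 3)); each piece integrates to a log, atan, or power term.
Check: d/dtheta[2*(5*log(theta - 1/2) + 7*log(theta + 1/2) - 12*log(theta + 3))/35] = 8*theta/(4*theta**3 + 12*theta**2 - theta - 3), which equals f(theta).

An antiderivative is F(theta) = 2*(5*log(theta - 1/2) + 7*log(theta + 1/2) - 12*log(theta + 3))/35.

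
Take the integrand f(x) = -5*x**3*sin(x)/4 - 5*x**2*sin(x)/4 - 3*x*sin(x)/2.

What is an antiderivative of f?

The integrand splits into summands that can be handled one at a time.
Check: d/dx[5*x**3*cos(x)/4 - 15*x**2*sin(x)/4 + 5*x**2*cos(x)/4 - 5*x*sin(x)/2 - 6*x*cos(x) + 6*sin(x) - 5*cos(x)/2] = -5*x**3*sin(x)/4 - 5*x**2*sin(x)/4 - 3*x*sin(x)/2 = f(x).

An antiderivative is F(x) = 5*x**3*cos(x)/4 - 15*x**2*sin(x)/4 + 5*x**2*cos(x)/4 - 5*x*sin(x)/2 - 6*x*cos(x) + 6*sin(x) - 5*cos(x)/2.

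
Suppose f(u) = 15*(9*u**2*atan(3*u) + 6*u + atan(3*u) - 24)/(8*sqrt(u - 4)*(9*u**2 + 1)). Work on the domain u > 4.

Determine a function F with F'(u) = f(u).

f has the shape v'r + vr' for v = 15*sqrt(u - 4)/4 and r = atan(3*u) — it is the derivative of the product v*r.
Check: d/du[15*sqrt(u - 4)*atan(3*u)/4] = (135*u**2*atan(3*u) + 90*u + 15*atan(3*u) - 360)/(72*u**2*sqrt(u - 4) + 8*sqrt(u - 4)), which equals f(u).

An antiderivative is F(u) = 15*sqrt(u - 4)*atan(3*u)/4.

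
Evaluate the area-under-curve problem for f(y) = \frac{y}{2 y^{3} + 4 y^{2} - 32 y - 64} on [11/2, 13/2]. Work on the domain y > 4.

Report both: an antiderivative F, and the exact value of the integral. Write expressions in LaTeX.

Factor the denominator (2 \left(y - 4\right) \left(y + 2\right) \left(y + 4\right)) and decompose: f = - \frac{1}{8 \left(y + 4\right)} + \frac{1}{12 \left(y + 2\right)} + \frac{1}{24 \left(y - 4\right)}; each piece integrates to a log, atan, or power term.
F(y) = \frac{\log{\left(y - 4 \right)}}{24} + \frac{\log{\left(y + 2 \right)}}{12} - \frac{\log{\left(y + 4 \right)}}{8} is an antiderivative of f.
Check: d/dy[\frac{\log{\left(y - 4 \right)}}{24} + \frac{\log{\left(y + 2 \right)}}{12} - \frac{\log{\left(y + 4 \right)}}{8}] = \frac{y}{2 y^{3} + 4 y^{2} - 32 y - 64} = f(y).
F(13/2) = - \frac{\log{\left(\frac{21}{2} \right)}}{8} + \frac{\log{\left(\frac{5}{2} \right)}}{24} + \frac{\log{\left(\frac{17}{2} \right)}}{12}; F(11/2) = - \frac{\log{\left(\frac{19}{2} \right)}}{8} + \frac{\log{\left(\frac{3}{2} \right)}}{24} + \frac{\log{\left(\frac{15}{2} \right)}}{12}.
Integral = F(13/2) - F(11/2) = - \frac{\log{\left(\frac{21}{2} \right)}}{8} - \frac{\log{\left(\frac{15}{2} \right)}}{12} - \frac{\log{\left(\frac{3}{2} \right)}}{24} + \frac{\log{\left(\frac{5}{2} \right)}}{24} + \frac{\log{\left(\frac{17}{2} \right)}}{12} + \frac{\log{\left(\frac{19}{2} \right)}}{8}.

Antiderivative: F(y) = \frac{\log{\left(y - 4 \right)}}{24} + \frac{\log{\left(y + 2 \right)}}{12} - \frac{\log{\left(y + 4 \right)}}{8}; value = - \frac{\log{\left(\frac{21}{2} \right)}}{8} - \frac{\log{\left(\frac{15}{2} \right)}}{12} - \frac{\log{\left(\frac{3}{2} \right)}}{24} + \frac{\log{\left(\frac{5}{2} \right)}}{24} + \frac{\log{\left(\frac{17}{2} \right)}}{12} + \frac{\log{\left(\frac{19}{2} \right)}}{8}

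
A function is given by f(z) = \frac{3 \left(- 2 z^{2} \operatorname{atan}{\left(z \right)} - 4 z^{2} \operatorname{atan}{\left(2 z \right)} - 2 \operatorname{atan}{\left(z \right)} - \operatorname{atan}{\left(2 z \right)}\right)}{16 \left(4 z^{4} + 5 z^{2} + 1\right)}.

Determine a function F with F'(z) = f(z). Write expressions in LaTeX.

f has the shape u'v + uv' for u = - \frac{3 \operatorname{atan}{\left(z \right)}}{16} and v = \operatorname{atan}{\left(2 z \right)} — it is the derivative of the product u*v.
Check: d/dz[- \frac{3 \operatorname{atan}{\left(z \right)} \operatorname{atan}{\left(2 z \right)}}{16}] = \frac{- 6 z^{2} \operatorname{atan}{\left(z \right)} - 12 z^{2} \operatorname{atan}{\left(2 z \right)} - 6 \operatorname{atan}{\left(z \right)} - 3 \operatorname{atan}{\left(2 z \right)}}{64 z^{4} + 80 z^{2} + 16}, which equals f(z).

An antiderivative is F(z) = - \frac{3 \operatorname{atan}{\left(z \right)} \operatorname{atan}{\left(2 z \right)}}{16}.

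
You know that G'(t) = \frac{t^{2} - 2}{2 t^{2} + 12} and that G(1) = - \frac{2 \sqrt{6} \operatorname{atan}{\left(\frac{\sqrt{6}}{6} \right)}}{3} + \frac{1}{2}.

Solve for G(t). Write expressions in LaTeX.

Any candidate G(t) must reproduce the stated G'(t) exactly.
A general antiderivative is \frac{t}{2} - \frac{2 \sqrt{6} \operatorname{atan}{\left(\frac{\sqrt{6} t}{6} \right)}}{3} + C.
The condition gives C = - \frac{2 \sqrt{6} \operatorname{atan}{\left(\frac{\sqrt{6}}{6} \right)}}{3} + \frac{1}{2} - (- \frac{2 \sqrt{6} \operatorname{atan}{\left(\frac{\sqrt{6}}{6} \right)}}{3} + \frac{1}{2}) = 0.
So G(t) = \frac{3 t - 4 \sqrt{6} \operatorname{atan}{\left(\frac{\sqrt{6} t}{6} \right)}}{6}.
Check: d/dt[\frac{3 t - 4 \sqrt{6} \operatorname{atan}{\left(\frac{\sqrt{6} t}{6} \right)}}{6}] = \frac{t^{2} - 2}{2 t^{2} + 12} = G'(t).

G(t) = \frac{3 t - 4 \sqrt{6} \operatorname{atan}{\left(\frac{\sqrt{6} t}{6} \right)}}{6}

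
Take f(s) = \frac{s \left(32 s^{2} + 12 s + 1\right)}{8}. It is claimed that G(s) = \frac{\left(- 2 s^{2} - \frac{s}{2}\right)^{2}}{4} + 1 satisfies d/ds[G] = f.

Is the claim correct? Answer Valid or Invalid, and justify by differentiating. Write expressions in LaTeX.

d/ds[G] = 4 s^{3} + \frac{3 s^{2}}{2} + \frac{s}{8}
This equals f(s) exactly, so the claim holds.

Valid - differentiating G returns exactly f.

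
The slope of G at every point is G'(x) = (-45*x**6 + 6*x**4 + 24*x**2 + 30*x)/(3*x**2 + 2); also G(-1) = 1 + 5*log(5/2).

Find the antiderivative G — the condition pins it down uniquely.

G(x) = -3*x**5 + 4*x**3 + 5*log(3*x**2/2 + 1) + 2

For G(x) to be correct, d/dx[G] must agree with the stated G'(x) identically.
A general antiderivative is -3*x**5 + 4*x**3 + 5*log(3*x**2/2 + 1) + C.
The condition gives C = 1 + 5*log(5/2) - (-1 + 5*log(5/2)) = 2.
So G(x) = -3*x**5 + 4*x**3 + 5*log(3*x**2/2 + 1) + 2.
Check: d/dx[-3*x**5 + 4*x**3 + 5*log(3*x**2/2 + 1) + 2] = (-45*x**6 + 6*x**4 + 24*x**2 + 30*x)/(3*x**2 + 2) = G'(x).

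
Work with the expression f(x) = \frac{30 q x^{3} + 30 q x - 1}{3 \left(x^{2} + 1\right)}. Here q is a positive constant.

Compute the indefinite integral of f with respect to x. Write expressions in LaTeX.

Whatever form F(x) takes, F'(x) = f(x) is non-negotiable.
Check: d/dx[5 q x^{2} - \frac{\operatorname{atan}{\left(x \right)}}{3}] = \frac{30 q x^{3} + 30 q x - 1}{3 x^{2} + 3}, which equals f(x).

F(x) = 5 q x^{2} - \frac{\operatorname{atan}{\left(x \right)}}{3} + C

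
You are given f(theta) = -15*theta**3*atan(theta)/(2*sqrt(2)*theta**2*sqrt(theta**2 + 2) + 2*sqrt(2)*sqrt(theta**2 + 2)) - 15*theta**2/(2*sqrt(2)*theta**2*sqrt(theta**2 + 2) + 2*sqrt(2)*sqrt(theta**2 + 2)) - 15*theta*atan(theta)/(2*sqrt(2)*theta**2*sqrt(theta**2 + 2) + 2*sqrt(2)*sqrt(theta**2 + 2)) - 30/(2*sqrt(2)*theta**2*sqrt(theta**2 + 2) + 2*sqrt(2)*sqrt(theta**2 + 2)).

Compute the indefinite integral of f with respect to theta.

F(theta) = -15*sqrt(2)*sqrt(theta**2 + 2)*atan(theta)/4 + C

f has the shape u'v + uv' for u = -15*sqrt(theta**2/2 + 1)/2 and v = atan(theta) — it is the derivative of the product u*v.
Check: d/dtheta[-15*sqrt(2)*sqrt(theta**2 + 2)*atan(theta)/4] = (-15*sqrt(2)*theta**3*atan(theta) - 15*sqrt(2)*theta**2 - 15*sqrt(2)*theta*atan(theta) - 30*sqrt(2))/(4*theta**2*sqrt(theta**2 + 2) + 4*sqrt(theta**2 + 2)), which equals f(theta).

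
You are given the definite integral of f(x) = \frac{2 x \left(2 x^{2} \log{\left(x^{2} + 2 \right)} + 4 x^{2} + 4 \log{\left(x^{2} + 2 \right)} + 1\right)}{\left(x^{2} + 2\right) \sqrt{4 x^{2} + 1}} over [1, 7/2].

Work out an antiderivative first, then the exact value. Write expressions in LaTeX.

Antiderivative: F(x) = \sqrt{4 x^{2} + 1} \log{\left(x^{2} + 2 \right)}; value = - \sqrt{5} \log{\left(3 \right)} + 5 \sqrt{2} \log{\left(\frac{57}{4} \right)}

Recognize the product-rule pattern: f = u'v + uv' with u = \sqrt{4 x^{2} + 1}, v = \log{\left(x^{2} + 2 \right)}, so integration by parts undoes it.
F(x) = \sqrt{4 x^{2} + 1} \log{\left(x^{2} + 2 \right)} is an antiderivative of f.
Check: d/dx[\sqrt{4 x^{2} + 1} \log{\left(x^{2} + 2 \right)}] = \frac{4 x^{3} \log{\left(x^{2} + 2 \right)} + 8 x^{3} + 8 x \log{\left(x^{2} + 2 \right)} + 2 x}{x^{2} \sqrt{4 x^{2} + 1} + 2 \sqrt{4 x^{2} + 1}}, which equals f(x).
F(7/2) = 5 \sqrt{2} \log{\left(\frac{57}{4} \right)}; F(1) = \sqrt{5} \log{\left(3 \right)}.
Integral = F(7/2) - F(1) = - \sqrt{5} \log{\left(3 \right)} + 5 \sqrt{2} \log{\left(\frac{57}{4} \right)}.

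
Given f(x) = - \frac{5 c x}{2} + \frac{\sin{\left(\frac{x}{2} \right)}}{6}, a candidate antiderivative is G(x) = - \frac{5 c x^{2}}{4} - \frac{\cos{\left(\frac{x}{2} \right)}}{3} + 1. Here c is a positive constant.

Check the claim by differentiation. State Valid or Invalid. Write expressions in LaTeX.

d/dx[G] = - \frac{5 c x}{2} + \frac{\sin{\left(\frac{x}{2} \right)}}{6}
This equals f(x) exactly, so the claim holds.

Valid: G'(x) = f(x).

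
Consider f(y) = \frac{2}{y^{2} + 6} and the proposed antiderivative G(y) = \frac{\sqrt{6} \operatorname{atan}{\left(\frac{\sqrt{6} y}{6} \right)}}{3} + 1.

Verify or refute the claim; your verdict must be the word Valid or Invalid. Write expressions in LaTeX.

d/dy[G] = \frac{2}{y^{2} + 6}
This equals f(y) exactly, so the claim holds.

Valid - differentiating G returns exactly f.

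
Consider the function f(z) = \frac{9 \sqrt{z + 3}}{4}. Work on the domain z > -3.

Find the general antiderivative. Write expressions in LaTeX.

For F(z) to be correct the identity F'(z) - f(z) = 0 must hold.
Check: d/dz[\frac{3 \left(z + 3\right)^{\frac{3}{2}}}{2}] = \frac{9 \sqrt{z + 3}}{4} = f(z).

F(z) = \frac{3 \left(z + 3\right)^{\frac{3}{2}}}{2} + C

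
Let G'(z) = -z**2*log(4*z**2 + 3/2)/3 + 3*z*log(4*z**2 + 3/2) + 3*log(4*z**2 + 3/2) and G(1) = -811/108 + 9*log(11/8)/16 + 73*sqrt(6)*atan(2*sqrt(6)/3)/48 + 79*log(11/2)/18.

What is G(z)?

G(z) = -(48*z**3*log(4*z**2 + 3/2) - 32*z**3 - 648*z**2*log(4*z**2 + 3/2) + 648*z**2 - 1296*z*log(4*z**2 + 3/2) + 2628*z - 243*log(z**2 + 3/8) - 657*sqrt(6)*atan(2*sqrt(6)*z/3))/432

Integrate term by term and add the pieces.
A general antiderivative is 2*z**3/27 - 3*z**2/2 - 73*z/12 + (-z**3/9 + 3*z**2/2 + 3*z)*log(4*z**2 + 3/2) + 9*log(z**2 + 3/8)/16 + 73*sqrt(6)*atan(2*sqrt(6)*z/3)/48 + C.
The condition gives C = -811/108 + 9*log(11/8)/16 + 73*sqrt(6)*atan(2*sqrt(6)/3)/48 + 79*log(11/2)/18 - (-811/108 + 9*log(11/8)/16 + 73*sqrt(6)*atan(2*sqrt(6)/3)/48 + 79*log(11/2)/18) = 0.
So G(z) = -(48*z**3*log(4*z**2 + 3/2) - 32*z**3 - 648*z**2*log(4*z**2 + 3/2) + 648*z**2 - 1296*z*log(4*z**2 + 3/2) + 2628*z - 243*log(z**2 + 3/8) - 657*sqrt(6)*atan(2*sqrt(6)*z/3))/432.
Check: d/dz[-(48*z**3*log(4*z**2 + 3/2) - 32*z**3 - 648*z**2*log(4*z**2 + 3/2) + 648*z**2 - 1296*z*log(4*z**2 + 3/2) + 2628*z - 243*log(z**2 + 3/8) - 657*sqrt(6)*atan(2*sqrt(6)*z/3))/432] = -z**2*log(4*z**2 + 3/2)/3 + 3*z*log(4*z**2 + 3/2) + 3*log(4*z**2 + 3/2) = G'(z).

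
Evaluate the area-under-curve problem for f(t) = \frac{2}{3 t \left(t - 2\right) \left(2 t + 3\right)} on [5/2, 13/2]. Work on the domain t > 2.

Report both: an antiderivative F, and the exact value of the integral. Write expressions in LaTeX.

The denominator factors as 3 t \left(t - 2\right) \left(2 t + 3\right); partial fractions split f into directly integrable pieces: \frac{8}{63 \left(2 t + 3\right)} + \frac{1}{21 \left(t - 2\right)} - \frac{1}{9 t}.
F(t) = - \frac{\log{\left(t \right)}}{9} + \frac{\log{\left(t - 2 \right)}}{21} + \frac{4 \log{\left(t + \frac{3}{2} \right)}}{63} is an antiderivative of f.
Check: d/dt[- \frac{\log{\left(t \right)}}{9} + \frac{\log{\left(t - 2 \right)}}{21} + \frac{4 \log{\left(t + \frac{3}{2} \right)}}{63}] = \frac{2}{6 t^{3} - 3 t^{2} - 18 t}, which equals f(t).
F(13/2) = - \frac{\log{\left(\frac{13}{2} \right)}}{9} + \frac{\log{\left(\frac{9}{2} \right)}}{21} + \frac{4 \log{\left(8 \right)}}{63}; F(5/2) = - \frac{\log{\left(\frac{5}{2} \right)}}{9} - \frac{\log{\left(2 \right)}}{21} + \frac{4 \log{\left(4 \right)}}{63}.
Integral = F(13/2) - F(5/2) = - \frac{\log{\left(\frac{13}{2} \right)}}{9} - \frac{4 \log{\left(4 \right)}}{63} + \frac{\log{\left(2 \right)}}{21} + \frac{\log{\left(\frac{9}{2} \right)}}{21} + \frac{\log{\left(\frac{5}{2} \right)}}{9} + \frac{4 \log{\left(8 \right)}}{63}.

Antiderivative: F(t) = - \frac{\log{\left(t \right)}}{9} + \frac{\log{\left(t - 2 \right)}}{21} + \frac{4 \log{\left(t + \frac{3}{2} \right)}}{63}; value = - \frac{\log{\left(\frac{13}{2} \right)}}{9} - \frac{4 \log{\left(4 \right)}}{63} + \frac{\log{\left(2 \right)}}{21} + \frac{\log{\left(\frac{9}{2} \right)}}{21} + \frac{\log{\left(\frac{5}{2} \right)}}{9} + \frac{4 \log{\left(8 \right)}}{63}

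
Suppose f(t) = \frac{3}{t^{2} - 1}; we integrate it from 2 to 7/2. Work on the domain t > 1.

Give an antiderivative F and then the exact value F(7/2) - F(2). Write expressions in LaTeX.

Antiderivative: F(t) = \frac{3 \log{\left(t - 1 \right)}}{2} - \frac{3 \log{\left(t + 1 \right)}}{2}; value = - \frac{3 \log{\left(\frac{9}{2} \right)}}{2} + \frac{3 \log{\left(\frac{5}{2} \right)}}{2} + \frac{3 \log{\left(3 \right)}}{2}

Factor the denominator (\left(t - 1\right) \left(t + 1\right)) and decompose: f = - \frac{3}{2 \left(t + 1\right)} + \frac{3}{2 \left(t - 1\right)}; each piece integrates to a log, atan, or power term.
F(t) = \frac{3 \log{\left(t - 1 \right)}}{2} - \frac{3 \log{\left(t + 1 \right)}}{2} is an antiderivative of f.
Check: d/dt[\frac{3 \log{\left(t - 1 \right)}}{2} - \frac{3 \log{\left(t + 1 \right)}}{2}] = \frac{3}{t^{2} - 1} = f(t).
F(7/2) = - \frac{3 \log{\left(\frac{9}{2} \right)}}{2} + \frac{3 \log{\left(\frac{5}{2} \right)}}{2}; F(2) = - \frac{3 \log{\left(3 \right)}}{2}.
Integral = F(7/2) - F(2) = - \frac{3 \log{\left(\frac{9}{2} \right)}}{2} + \frac{3 \log{\left(\frac{5}{2} \right)}}{2} + \frac{3 \log{\left(3 \right)}}{2}.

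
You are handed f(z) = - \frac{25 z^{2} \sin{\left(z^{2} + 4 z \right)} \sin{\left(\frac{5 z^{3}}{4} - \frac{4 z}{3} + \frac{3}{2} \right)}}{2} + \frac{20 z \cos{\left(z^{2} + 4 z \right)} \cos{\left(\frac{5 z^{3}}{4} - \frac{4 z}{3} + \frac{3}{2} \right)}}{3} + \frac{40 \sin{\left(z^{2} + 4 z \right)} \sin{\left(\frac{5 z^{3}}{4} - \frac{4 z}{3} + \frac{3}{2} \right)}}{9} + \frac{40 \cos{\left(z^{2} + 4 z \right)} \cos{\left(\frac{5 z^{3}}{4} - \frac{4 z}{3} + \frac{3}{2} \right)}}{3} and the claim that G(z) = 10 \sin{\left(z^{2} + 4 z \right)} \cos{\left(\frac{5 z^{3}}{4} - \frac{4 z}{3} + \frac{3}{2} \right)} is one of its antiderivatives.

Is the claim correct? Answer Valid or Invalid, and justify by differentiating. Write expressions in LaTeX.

Invalid: d/dz[G] - f = - 25 z^{2} \sin{\left(z^{2} + 4 z \right)} \sin{\left(\frac{5 z^{3}}{4} - \frac{4 z}{3} + \frac{3}{2} \right)} + \frac{40 z \cos{\left(z^{2} + 4 z \right)} \cos{\left(\frac{5 z^{3}}{4} - \frac{4 z}{3} + \frac{3}{2} \right)}}{3} + \frac{80 \sin{\left(z^{2} + 4 z \right)} \sin{\left(\frac{5 z^{3}}{4} - \frac{4 z}{3} + \frac{3}{2} \right)}}{9} + \frac{80 \cos{\left(z^{2} + 4 z \right)} \cos{\left(\frac{5 z^{3}}{4} - \frac{4 z}{3} + \frac{3}{2} \right)}}{3}, which is not 0.

d/dz[G] = - \frac{75 z^{2} \sin{\left(z^{2} + 4 z \right)} \sin{\left(\frac{5 z^{3}}{4} - \frac{4 z}{3} + \frac{3}{2} \right)}}{2} + 20 z \cos{\left(z^{2} + 4 z \right)} \cos{\left(\frac{5 z^{3}}{4} - \frac{4 z}{3} + \frac{3}{2} \right)} + \frac{40 \sin{\left(z^{2} + 4 z \right)} \sin{\left(\frac{5 z^{3}}{4} - \frac{4 z}{3} + \frac{3}{2} \right)}}{3} + 40 \cos{\left(z^{2} + 4 z \right)} \cos{\left(\frac{5 z^{3}}{4} - \frac{4 z}{3} + \frac{3}{2} \right)}
d/dz[G] - f(z) = - 25 z^{2} \sin{\left(z^{2} + 4 z \right)} \sin{\left(\frac{5 z^{3}}{4} - \frac{4 z}{3} + \frac{3}{2} \right)} + \frac{40 z \cos{\left(z^{2} + 4 z \right)} \cos{\left(\frac{5 z^{3}}{4} - \frac{4 z}{3} + \frac{3}{2} \right)}}{3} + \frac{80 \sin{\left(z^{2} + 4 z \right)} \sin{\left(\frac{5 z^{3}}{4} - \frac{4 z}{3} + \frac{3}{2} \right)}}{9} + \frac{80 \cos{\left(z^{2} + 4 z \right)} \cos{\left(\frac{5 z^{3}}{4} - \frac{4 z}{3} + \frac{3}{2} \right)}}{3} != 0.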